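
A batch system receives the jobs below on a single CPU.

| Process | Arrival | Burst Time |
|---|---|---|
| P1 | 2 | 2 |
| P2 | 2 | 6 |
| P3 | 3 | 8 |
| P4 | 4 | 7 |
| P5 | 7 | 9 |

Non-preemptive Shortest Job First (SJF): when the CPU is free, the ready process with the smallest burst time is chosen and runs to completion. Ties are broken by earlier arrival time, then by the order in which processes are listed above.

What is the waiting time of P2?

Timeline: | idle 0-2 | P1 2-4 | P2 4-10 | P4 10-17 | P3 17-25 | P5 25-34 |
Completion: P1=4  P2=10  P3=25  P4=17  P5=34
Turnaround (C−A): P1=2  P2=8  P3=22  P4=13  P5=27
Waiting(P2) = turnaround − burst = 8 − 6 = 2

2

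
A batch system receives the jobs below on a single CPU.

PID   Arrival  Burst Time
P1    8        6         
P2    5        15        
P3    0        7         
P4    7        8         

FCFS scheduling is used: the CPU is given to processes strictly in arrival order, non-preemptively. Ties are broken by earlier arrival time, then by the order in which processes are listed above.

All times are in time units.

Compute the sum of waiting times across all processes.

Schedule: | P3 0-7 | P2 7-22 | P4 22-30 | P1 30-36 |
Completion: P1=36  P2=22  P3=7  P4=30
Waiting = turnaround − burst: P1=22, P2=2, P3=0, P4=15
Total waiting = 22 + 2 + 0 + 15 = 39

39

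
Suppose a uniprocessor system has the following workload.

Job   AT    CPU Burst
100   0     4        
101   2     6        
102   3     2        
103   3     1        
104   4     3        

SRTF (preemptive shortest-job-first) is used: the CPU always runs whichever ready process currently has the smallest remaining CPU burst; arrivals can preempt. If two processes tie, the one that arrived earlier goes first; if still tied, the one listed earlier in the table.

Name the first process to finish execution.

100

Timeline: | 100 0-4 | 103 4-5 | 102 5-7 | 104 7-10 | 101 10-16 |
Completion: 100=4  101=16  102=7  103=5  104=10
Turnaround (C−A): 100=4  101=14  102=4  103=2  104=6
Finish order: 100 → 103 → 102 → 104 → 101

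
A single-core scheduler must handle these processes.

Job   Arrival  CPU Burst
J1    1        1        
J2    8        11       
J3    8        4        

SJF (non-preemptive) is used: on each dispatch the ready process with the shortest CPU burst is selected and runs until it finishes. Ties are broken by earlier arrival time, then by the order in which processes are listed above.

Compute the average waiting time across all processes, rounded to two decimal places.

1.33

Schedule: | idle 0-1 | J1 1-2 | idle 2-8 | J3 8-12 | J2 12-23 |
Completion: J1=2  J2=23  J3=12
Turnaround (C−A): J1=1  J2=15  J3=4
Waiting times: J1=0, J2=4, J3=0
Average waiting = (0+4+0) / 3 = 4/3 = 1.33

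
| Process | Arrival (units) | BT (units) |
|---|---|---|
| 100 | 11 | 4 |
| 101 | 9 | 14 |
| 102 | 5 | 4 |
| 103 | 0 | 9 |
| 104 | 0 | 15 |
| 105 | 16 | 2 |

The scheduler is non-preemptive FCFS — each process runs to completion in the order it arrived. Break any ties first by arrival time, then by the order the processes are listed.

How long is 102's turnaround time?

Gantt: | 103 0-9 | 104 9-24 | 102 24-28 | 101 28-42 | 100 42-46 | 105 46-48 |
Completion: 100=46  101=42  102=28  103=9  104=24  105=48
Turnaround (C−A): 100=35  101=33  102=23  103=9  104=24  105=32
Turnaround(102) = completion − arrival = 28 − 5 = 23

23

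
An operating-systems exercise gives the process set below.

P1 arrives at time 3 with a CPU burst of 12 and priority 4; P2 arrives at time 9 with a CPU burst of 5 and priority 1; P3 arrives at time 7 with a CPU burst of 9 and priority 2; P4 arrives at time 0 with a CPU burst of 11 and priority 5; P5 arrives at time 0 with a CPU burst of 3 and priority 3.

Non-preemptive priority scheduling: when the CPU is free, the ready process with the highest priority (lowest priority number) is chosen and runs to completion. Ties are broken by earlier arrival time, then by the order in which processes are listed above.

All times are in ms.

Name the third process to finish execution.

Timeline: | P5 0-3 | P1 3-15 | P2 15-20 | P3 20-29 | P4 29-40 |
Completion: P1=15  P2=20  P3=29  P4=40  P5=3
Turnaround (C−A): P1=12  P2=11  P3=22  P4=40  P5=3
Finish order: P5 → P1 → P2 → P3 → P4

P2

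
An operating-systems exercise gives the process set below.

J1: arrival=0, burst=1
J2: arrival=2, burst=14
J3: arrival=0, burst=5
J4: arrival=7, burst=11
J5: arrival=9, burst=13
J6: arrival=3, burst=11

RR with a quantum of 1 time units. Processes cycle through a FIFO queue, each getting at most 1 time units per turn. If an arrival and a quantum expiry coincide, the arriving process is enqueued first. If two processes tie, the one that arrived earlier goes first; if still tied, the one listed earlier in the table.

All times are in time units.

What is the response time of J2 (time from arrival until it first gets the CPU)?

Gantt: | J1 0-1 | J3 1-2 | J2 2-3 | J3 3-4 | J6 4-5 | J2 5-6 | J3 6-7 | J6 7-8 | J2 8-9 | J4 9-10 | J3 10-11 | J6 11-12 | J5 12-13 | J2 13-14 | J4 14-15 | J3 15-16 | J6 16-17 | J5 17-18 | J2 18-19 | J4 19-20 | J6 20-21 | J5 21-22 | J2 22-23 | J4 23-24 | J6 24-25 | J5 25-26 | J2 26-27 | J4 27-28 | J6 28-29 | J5 29-30 | J2 30-31 | J4 31-32 | J6 32-33 | J5 33-34 | J2 34-35 | J4 35-36 | J6 36-37 | J5 37-38 | J2 38-39 | J4 39-40 | J6 40-41 | J5 41-42 | J2 42-43 | J4 43-44 | J6 44-45 | J5 45-46 | J2 46-47 | J4 47-48 | J5 48-49 | J2 49-50 | J4 50-51 | J5 51-52 | J2 52-53 | J5 53-55 |
Completion: J1=1  J2=53  J3=16  J4=51  J5=55  J6=45
Turnaround (C−A): J1=1  J2=51  J3=16  J4=44  J5=46  J6=42
Response(J2) = first start − arrival = 2 − 2 = 0

0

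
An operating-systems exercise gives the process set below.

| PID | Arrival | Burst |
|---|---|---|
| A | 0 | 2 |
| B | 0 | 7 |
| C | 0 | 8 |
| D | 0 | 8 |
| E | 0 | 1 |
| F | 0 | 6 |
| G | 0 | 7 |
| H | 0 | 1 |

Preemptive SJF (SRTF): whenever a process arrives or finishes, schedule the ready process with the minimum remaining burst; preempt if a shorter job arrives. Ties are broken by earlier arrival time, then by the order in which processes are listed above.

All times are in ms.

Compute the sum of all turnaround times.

Schedule: | E 0-1 | H 1-2 | A 2-4 | F 4-10 | B 10-17 | G 17-24 | C 24-32 | D 32-40 |
Completion: A=4  B=17  C=32  D=40  E=1  F=10  G=24  H=2
Turnaround (C−A): A=4  B=17  C=32  D=40  E=1  F=10  G=24  H=2
Turnaround = completion − arrival: A=4, B=17, C=32, D=40, E=1, F=10, G=24, H=2
Total turnaround = 4 + 17 + 32 + 40 + 1 + 10 + 24 + 2 = 130

130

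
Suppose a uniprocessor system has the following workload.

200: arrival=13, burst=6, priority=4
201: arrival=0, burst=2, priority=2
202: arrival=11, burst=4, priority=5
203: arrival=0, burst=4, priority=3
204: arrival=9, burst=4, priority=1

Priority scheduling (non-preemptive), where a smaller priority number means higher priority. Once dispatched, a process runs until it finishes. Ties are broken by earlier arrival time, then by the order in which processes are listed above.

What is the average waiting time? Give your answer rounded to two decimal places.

Timeline: | 201 0-2 | 203 2-6 | idle 6-9 | 204 9-13 | 200 13-19 | 202 19-23 |
Completion: 200=19  201=2  202=23  203=6  204=13
Waiting times: 200=0, 201=0, 202=8, 203=2, 204=0
Average waiting = (0+0+8+2+0) / 5 = 10/5 = 2.00

2.00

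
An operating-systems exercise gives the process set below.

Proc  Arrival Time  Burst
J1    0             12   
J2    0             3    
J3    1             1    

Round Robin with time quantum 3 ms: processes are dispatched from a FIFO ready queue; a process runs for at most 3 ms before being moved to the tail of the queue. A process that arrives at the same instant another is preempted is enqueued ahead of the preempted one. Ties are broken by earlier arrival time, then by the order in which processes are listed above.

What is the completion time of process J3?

Schedule: | J1 0-3 | J2 3-6 | J3 6-7 | J1 7-16 |
Completion: J1=16  J2=6  J3=7

7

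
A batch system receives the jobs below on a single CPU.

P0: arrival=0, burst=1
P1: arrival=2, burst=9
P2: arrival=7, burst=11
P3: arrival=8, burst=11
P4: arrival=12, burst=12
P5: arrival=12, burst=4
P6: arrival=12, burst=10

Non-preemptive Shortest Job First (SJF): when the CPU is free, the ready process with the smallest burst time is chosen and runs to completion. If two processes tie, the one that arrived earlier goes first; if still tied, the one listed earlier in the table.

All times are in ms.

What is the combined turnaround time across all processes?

149

Gantt: | P0 0-1 | idle 1-2 | P1 2-11 | P2 11-22 | P5 22-26 | P6 26-36 | P3 36-47 | P4 47-59 |
Completion: P0=1  P1=11  P2=22  P3=47  P4=59  P5=26  P6=36
Turnaround = completion − arrival: P0=1, P1=9, P2=15, P3=39, P4=47, P5=14, P6=24
Total turnaround = 1 + 9 + 15 + 39 + 47 + 14 + 24 = 149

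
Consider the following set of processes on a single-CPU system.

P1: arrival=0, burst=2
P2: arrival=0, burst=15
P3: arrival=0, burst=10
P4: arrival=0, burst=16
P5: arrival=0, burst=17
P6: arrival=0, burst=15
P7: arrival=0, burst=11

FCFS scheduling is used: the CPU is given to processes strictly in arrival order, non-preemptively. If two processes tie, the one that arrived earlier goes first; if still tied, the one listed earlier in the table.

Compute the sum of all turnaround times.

Gantt: | P1 0-2 | P2 2-17 | P3 17-27 | P4 27-43 | P5 43-60 | P6 60-75 | P7 75-86 |
Completion: P1=2  P2=17  P3=27  P4=43  P5=60  P6=75  P7=86
Turnaround (C−A): P1=2  P2=17  P3=27  P4=43  P5=60  P6=75  P7=86
Turnaround = completion − arrival: P1=2, P2=17, P3=27, P4=43, P5=60, P6=75, P7=86
Total turnaround = 2 + 17 + 27 + 43 + 60 + 75 + 86 = 310

310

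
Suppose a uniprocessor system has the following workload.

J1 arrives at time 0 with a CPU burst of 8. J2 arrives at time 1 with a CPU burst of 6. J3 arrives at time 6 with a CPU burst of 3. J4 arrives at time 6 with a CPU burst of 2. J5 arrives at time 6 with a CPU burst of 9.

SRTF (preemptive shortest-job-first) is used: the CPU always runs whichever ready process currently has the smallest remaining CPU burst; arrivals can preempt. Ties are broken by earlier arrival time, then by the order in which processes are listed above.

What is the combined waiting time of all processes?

Gantt: | J1 0-1 | J2 1-7 | J4 7-9 | J3 9-12 | J1 12-19 | J5 19-28 |
Completion: J1=19  J2=7  J3=12  J4=9  J5=28
Turnaround (C−A): J1=19  J2=6  J3=6  J4=3  J5=22
Waiting = turnaround − burst: J1=11, J2=0, J3=3, J4=1, J5=13
Total waiting = 11 + 0 + 3 + 1 + 13 = 28

28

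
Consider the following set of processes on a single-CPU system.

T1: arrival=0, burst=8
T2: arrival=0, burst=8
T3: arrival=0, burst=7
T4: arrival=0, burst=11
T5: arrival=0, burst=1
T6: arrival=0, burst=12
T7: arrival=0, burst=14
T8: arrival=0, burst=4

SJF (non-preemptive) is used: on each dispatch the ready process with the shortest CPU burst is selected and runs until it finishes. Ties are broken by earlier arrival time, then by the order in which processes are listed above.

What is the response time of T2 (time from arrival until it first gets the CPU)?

20

Timeline: | T5 0-1 | T8 1-5 | T3 5-12 | T1 12-20 | T2 20-28 | T4 28-39 | T6 39-51 | T7 51-65 |
Completion: T1=20  T2=28  T3=12  T4=39  T5=1  T6=51  T7=65  T8=5
Turnaround (C−A): T1=20  T2=28  T3=12  T4=39  T5=1  T6=51  T7=65  T8=5
Response(T2) = first start − arrival = 20 − 0 = 20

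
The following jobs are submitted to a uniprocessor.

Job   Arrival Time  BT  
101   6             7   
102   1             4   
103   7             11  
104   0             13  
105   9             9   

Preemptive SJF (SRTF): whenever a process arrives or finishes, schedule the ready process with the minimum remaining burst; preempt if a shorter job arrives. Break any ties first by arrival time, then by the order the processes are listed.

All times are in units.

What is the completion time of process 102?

Schedule: | 104 0-1 | 102 1-5 | 104 5-6 | 101 6-13 | 105 13-22 | 104 22-33 | 103 33-44 |
Completion: 101=13  102=5  103=44  104=33  105=22
Turnaround (C−A): 101=7  102=4  103=37  104=33  105=13

5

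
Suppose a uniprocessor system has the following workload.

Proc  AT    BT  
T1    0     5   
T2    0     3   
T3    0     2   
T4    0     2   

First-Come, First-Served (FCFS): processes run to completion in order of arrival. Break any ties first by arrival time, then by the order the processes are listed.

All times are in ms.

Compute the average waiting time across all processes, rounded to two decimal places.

Timeline: | T1 0-5 | T2 5-8 | T3 8-10 | T4 10-12 |
Completion: T1=5  T2=8  T3=10  T4=12
Turnaround (C−A): T1=5  T2=8  T3=10  T4=12
Waiting times: T1=0, T2=5, T3=8, T4=10
Average waiting = (0+5+8+10) / 4 = 23/4 = 5.75

5.75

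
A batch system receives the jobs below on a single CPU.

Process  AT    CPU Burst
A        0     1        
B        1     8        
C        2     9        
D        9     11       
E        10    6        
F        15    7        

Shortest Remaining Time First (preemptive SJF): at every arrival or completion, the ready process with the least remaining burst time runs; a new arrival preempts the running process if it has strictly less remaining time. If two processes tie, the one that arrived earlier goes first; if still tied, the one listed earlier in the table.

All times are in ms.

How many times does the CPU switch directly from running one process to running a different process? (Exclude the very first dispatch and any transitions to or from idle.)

Schedule: | A 0-1 | B 1-9 | C 9-10 | E 10-16 | F 16-23 | C 23-31 | D 31-42 |
Completion: A=1  B=9  C=31  D=42  E=16  F=23

6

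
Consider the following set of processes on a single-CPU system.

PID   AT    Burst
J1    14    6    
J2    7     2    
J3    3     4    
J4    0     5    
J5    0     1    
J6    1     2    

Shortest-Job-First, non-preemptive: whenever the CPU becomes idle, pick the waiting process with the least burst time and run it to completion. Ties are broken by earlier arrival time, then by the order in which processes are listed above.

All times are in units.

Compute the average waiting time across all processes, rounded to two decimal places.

Timeline: | J5 0-1 | J6 1-3 | J3 3-7 | J2 7-9 | J4 9-14 | J1 14-20 |
Completion: J1=20  J2=9  J3=7  J4=14  J5=1  J6=3
Turnaround (C−A): J1=6  J2=2  J3=4  J4=14  J5=1  J6=2
Waiting times: J1=0, J2=0, J3=0, J4=9, J5=0, J6=0
Average waiting = (0+0+0+9+0+0) / 6 = 9/6 = 1.50

1.50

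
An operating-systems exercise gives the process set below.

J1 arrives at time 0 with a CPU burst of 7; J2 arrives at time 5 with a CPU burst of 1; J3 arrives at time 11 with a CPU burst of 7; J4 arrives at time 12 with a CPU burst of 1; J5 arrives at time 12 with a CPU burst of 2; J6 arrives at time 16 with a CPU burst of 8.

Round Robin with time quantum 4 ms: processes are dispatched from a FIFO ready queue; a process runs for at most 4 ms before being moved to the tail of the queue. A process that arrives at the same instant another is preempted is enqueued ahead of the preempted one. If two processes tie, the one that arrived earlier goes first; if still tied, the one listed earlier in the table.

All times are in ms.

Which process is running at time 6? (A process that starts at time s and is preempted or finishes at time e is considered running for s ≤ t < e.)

Gantt: | J1 0-7 | J2 7-8 | idle 8-11 | J3 11-15 | J4 15-16 | J5 16-18 | J3 18-21 | J6 21-29 |
Completion: J1=7  J2=8  J3=21  J4=16  J5=18  J6=29

J1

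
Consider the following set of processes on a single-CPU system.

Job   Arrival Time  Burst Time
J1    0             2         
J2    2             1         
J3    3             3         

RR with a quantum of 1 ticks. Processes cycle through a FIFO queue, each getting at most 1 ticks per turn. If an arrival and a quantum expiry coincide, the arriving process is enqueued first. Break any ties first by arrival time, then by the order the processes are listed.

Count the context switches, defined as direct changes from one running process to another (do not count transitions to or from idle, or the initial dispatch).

2

Timeline: | J1 0-2 | J2 2-3 | J3 3-6 |
Completion: J1=2  J2=3  J3=6
Turnaround (C−A): J1=2  J2=1  J3=3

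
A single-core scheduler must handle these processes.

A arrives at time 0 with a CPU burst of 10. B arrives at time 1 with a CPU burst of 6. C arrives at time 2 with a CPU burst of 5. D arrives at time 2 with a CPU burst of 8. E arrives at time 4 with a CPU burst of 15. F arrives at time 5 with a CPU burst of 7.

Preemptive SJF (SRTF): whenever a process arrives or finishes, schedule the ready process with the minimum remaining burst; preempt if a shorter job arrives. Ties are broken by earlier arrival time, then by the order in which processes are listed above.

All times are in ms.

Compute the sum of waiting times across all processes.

87

Schedule: | A 0-1 | B 1-7 | C 7-12 | F 12-19 | D 19-27 | A 27-36 | E 36-51 |
Completion: A=36  B=7  C=12  D=27  E=51  F=19
Turnaround (C−A): A=36  B=6  C=10  D=25  E=47  F=14
Waiting = turnaround − burst: A=26, B=0, C=5, D=17, E=32, F=7
Total waiting = 26 + 0 + 5 + 17 + 32 + 7 = 87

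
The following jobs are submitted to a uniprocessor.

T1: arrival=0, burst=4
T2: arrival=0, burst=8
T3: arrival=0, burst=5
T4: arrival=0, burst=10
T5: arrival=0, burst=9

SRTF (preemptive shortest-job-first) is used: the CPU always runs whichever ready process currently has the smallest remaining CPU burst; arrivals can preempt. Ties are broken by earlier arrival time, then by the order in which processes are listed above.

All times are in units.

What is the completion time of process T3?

9

Gantt: | T1 0-4 | T3 4-9 | T2 9-17 | T5 17-26 | T4 26-36 |
Completion: T1=4  T2=17  T3=9  T4=36  T5=26
Turnaround (C−A): T1=4  T2=17  T3=9  T4=36  T5=26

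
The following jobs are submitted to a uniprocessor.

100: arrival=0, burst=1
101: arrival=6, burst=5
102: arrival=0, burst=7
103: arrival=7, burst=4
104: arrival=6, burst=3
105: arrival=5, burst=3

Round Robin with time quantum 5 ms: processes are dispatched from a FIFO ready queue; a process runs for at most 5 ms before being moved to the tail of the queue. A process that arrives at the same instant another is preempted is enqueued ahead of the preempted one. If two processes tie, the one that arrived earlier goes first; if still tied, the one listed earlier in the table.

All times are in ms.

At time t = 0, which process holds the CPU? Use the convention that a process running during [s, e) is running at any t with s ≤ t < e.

Timeline: | 100 0-1 | 102 1-6 | 105 6-9 | 101 9-14 | 104 14-17 | 102 17-19 | 103 19-23 |
Completion: 100=1  101=14  102=19  103=23  104=17  105=9

100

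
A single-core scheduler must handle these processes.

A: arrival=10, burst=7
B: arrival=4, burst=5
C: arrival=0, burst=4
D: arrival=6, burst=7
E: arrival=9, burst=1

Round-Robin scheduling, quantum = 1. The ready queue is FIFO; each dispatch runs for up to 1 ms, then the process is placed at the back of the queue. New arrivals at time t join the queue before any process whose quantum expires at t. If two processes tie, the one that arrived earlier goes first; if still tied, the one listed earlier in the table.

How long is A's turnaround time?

Gantt: | C 0-4 | B 4-6 | D 6-7 | B 7-8 | D 8-9 | B 9-10 | E 10-11 | D 11-12 | A 12-13 | B 13-14 | D 14-15 | A 15-16 | D 16-17 | A 17-18 | D 18-19 | A 19-20 | D 20-21 | A 21-24 |
Completion: A=24  B=14  C=4  D=21  E=11
Turnaround (C−A): A=14  B=10  C=4  D=15  E=2
Turnaround(A) = completion − arrival = 24 − 10 = 14

14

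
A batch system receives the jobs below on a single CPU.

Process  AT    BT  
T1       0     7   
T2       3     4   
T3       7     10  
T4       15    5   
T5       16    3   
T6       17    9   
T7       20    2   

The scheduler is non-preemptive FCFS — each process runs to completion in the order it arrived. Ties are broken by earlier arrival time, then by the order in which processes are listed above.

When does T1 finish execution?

Gantt: | T1 0-7 | T2 7-11 | T3 11-21 | T4 21-26 | T5 26-29 | T6 29-38 | T7 38-40 |
Completion: T1=7  T2=11  T3=21  T4=26  T5=29  T6=38  T7=40
Turnaround (C−A): T1=7  T2=8  T3=14  T4=11  T5=13  T6=21  T7=20

7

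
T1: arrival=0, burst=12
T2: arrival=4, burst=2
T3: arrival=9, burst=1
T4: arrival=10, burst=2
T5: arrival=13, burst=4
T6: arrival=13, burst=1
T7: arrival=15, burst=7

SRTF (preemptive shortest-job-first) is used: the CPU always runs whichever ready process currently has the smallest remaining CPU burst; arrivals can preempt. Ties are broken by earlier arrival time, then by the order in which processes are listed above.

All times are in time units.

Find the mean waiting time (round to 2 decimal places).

Gantt: | T1 0-4 | T2 4-6 | T1 6-9 | T3 9-10 | T4 10-12 | T1 12-13 | T6 13-14 | T1 14-18 | T5 18-22 | T7 22-29 |
Completion: T1=18  T2=6  T3=10  T4=12  T5=22  T6=14  T7=29
Turnaround (C−A): T1=18  T2=2  T3=1  T4=2  T5=9  T6=1  T7=14
Waiting times: T1=6, T2=0, T3=0, T4=0, T5=5, T6=0, T7=7
Average waiting = (6+0+0+0+5+0+7) / 7 = 18/7 = 2.57

2.57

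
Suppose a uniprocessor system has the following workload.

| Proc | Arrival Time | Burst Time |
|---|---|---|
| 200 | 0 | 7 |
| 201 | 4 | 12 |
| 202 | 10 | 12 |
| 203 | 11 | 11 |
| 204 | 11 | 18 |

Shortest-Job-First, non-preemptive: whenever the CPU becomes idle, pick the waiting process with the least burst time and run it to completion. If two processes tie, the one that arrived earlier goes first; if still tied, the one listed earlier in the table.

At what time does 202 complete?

42

Timeline: | 200 0-7 | 201 7-19 | 203 19-30 | 202 30-42 | 204 42-60 |
Completion: 200=7  201=19  202=42  203=30  204=60
Turnaround (C−A): 200=7  201=15  202=32  203=19  204=49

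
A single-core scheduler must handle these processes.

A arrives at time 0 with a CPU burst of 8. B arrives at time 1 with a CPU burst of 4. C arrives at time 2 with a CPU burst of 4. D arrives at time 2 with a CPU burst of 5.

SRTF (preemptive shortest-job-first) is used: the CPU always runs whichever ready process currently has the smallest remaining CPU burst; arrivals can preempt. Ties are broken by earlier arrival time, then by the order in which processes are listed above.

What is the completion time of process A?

Timeline: | A 0-1 | B 1-5 | C 5-9 | D 9-14 | A 14-21 |
Completion: A=21  B=5  C=9  D=14
Turnaround (C−A): A=21  B=4  C=7  D=12

21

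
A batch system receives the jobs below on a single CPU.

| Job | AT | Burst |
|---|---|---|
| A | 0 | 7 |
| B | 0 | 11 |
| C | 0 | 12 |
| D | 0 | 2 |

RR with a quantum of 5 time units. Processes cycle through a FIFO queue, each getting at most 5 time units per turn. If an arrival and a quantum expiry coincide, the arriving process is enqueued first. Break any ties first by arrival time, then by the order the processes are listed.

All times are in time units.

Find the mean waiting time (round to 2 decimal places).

Timeline: | A 0-5 | B 5-10 | C 10-15 | D 15-17 | A 17-19 | B 19-24 | C 24-29 | B 29-30 | C 30-32 |
Completion: A=19  B=30  C=32  D=17
Turnaround (C−A): A=19  B=30  C=32  D=17
Waiting times: A=12, B=19, C=20, D=15
Average waiting = (12+19+20+15) / 4 = 66/4 = 16.50

16.50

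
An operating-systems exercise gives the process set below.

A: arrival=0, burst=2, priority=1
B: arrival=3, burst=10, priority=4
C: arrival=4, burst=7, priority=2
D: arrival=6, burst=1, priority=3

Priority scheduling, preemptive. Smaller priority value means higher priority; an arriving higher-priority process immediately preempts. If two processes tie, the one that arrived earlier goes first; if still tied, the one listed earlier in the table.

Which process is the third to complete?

Gantt: | A 0-2 | idle 2-3 | B 3-4 | C 4-11 | D 11-12 | B 12-21 |
Completion: A=2  B=21  C=11  D=12
Turnaround (C−A): A=2  B=18  C=7  D=6
Finish order: A → C → D → B

D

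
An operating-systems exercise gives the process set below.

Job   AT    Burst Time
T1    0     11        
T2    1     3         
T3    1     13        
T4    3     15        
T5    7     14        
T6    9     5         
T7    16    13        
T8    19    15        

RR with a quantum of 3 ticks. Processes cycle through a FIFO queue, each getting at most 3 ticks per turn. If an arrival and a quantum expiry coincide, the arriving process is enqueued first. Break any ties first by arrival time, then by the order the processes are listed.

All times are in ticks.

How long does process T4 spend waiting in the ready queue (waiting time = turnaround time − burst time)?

59

Schedule: | T1 0-3 | T2 3-6 | T3 6-9 | T4 9-12 | T1 12-15 | T5 15-18 | T6 18-21 | T3 21-24 | T4 24-27 | T1 27-30 | T7 30-33 | T5 33-36 | T8 36-39 | T6 39-41 | T3 41-44 | T4 44-47 | T1 47-49 | T7 49-52 | T5 52-55 | T8 55-58 | T3 58-61 | T4 61-64 | T7 64-67 | T5 67-70 | T8 70-73 | T3 73-74 | T4 74-77 | T7 77-80 | T5 80-82 | T8 82-85 | T7 85-86 | T8 86-89 |
Completion: T1=49  T2=6  T3=74  T4=77  T5=82  T6=41  T7=86  T8=89
Waiting(T4) = turnaround − burst = 74 − 15 = 59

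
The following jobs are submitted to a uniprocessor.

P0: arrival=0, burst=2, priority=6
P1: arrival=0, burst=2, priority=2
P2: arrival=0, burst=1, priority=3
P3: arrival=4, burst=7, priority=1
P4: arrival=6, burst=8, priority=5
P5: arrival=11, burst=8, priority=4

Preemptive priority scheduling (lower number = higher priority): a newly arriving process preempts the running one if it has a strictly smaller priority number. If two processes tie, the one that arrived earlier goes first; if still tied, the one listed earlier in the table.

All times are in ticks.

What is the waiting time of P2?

2

Schedule: | P1 0-2 | P2 2-3 | P0 3-4 | P3 4-11 | P5 11-19 | P4 19-27 | P0 27-28 |
Completion: P0=28  P1=2  P2=3  P3=11  P4=27  P5=19
Turnaround (C−A): P0=28  P1=2  P2=3  P3=7  P4=21  P5=8
Waiting(P2) = turnaround − burst = 3 − 1 = 2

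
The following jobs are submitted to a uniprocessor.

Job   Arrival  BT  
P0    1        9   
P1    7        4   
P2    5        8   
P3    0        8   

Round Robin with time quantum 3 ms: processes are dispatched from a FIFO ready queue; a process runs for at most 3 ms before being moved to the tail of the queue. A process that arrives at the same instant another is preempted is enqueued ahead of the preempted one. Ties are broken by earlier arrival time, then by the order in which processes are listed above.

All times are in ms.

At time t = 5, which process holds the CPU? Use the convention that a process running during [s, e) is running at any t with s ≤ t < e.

P0

Gantt: | P3 0-3 | P0 3-6 | P3 6-9 | P2 9-12 | P0 12-15 | P1 15-18 | P3 18-20 | P2 20-23 | P0 23-26 | P1 26-27 | P2 27-29 |
Completion: P0=26  P1=27  P2=29  P3=20
Turnaround (C−A): P0=25  P1=20  P2=24  P3=20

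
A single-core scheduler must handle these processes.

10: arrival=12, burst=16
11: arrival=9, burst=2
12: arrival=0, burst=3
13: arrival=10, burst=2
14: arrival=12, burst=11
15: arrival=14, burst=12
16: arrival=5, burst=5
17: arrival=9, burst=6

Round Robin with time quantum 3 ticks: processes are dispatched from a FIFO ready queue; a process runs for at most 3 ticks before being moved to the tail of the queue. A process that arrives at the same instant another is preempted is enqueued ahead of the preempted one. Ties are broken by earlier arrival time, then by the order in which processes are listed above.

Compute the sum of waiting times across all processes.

109

Schedule: | 12 0-3 | idle 3-5 | 16 5-10 | 11 10-12 | 17 12-15 | 13 15-17 | 10 17-20 | 14 20-23 | 15 23-26 | 17 26-29 | 10 29-32 | 14 32-35 | 15 35-38 | 10 38-41 | 14 41-44 | 15 44-47 | 10 47-50 | 14 50-52 | 15 52-55 | 10 55-59 |
Completion: 10=59  11=12  12=3  13=17  14=52  15=55  16=10  17=29
Waiting = turnaround − burst: 10=31, 11=1, 12=0, 13=5, 14=29, 15=29, 16=0, 17=14
Total waiting = 31 + 1 + 0 + 5 + 29 + 29 + 0 + 14 = 109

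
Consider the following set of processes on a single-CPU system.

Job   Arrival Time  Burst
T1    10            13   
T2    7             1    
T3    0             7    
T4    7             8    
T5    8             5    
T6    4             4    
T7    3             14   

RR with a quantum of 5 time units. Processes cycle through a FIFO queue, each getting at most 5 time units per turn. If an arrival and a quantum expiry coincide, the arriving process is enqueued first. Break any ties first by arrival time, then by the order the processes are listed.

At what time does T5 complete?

Timeline: | T3 0-5 | T7 5-10 | T6 10-14 | T3 14-16 | T2 16-17 | T4 17-22 | T5 22-27 | T1 27-32 | T7 32-37 | T4 37-40 | T1 40-45 | T7 45-49 | T1 49-52 |
Completion: T1=52  T2=17  T3=16  T4=40  T5=27  T6=14  T7=49
Turnaround (C−A): T1=42  T2=10  T3=16  T4=33  T5=19  T6=10  T7=46

27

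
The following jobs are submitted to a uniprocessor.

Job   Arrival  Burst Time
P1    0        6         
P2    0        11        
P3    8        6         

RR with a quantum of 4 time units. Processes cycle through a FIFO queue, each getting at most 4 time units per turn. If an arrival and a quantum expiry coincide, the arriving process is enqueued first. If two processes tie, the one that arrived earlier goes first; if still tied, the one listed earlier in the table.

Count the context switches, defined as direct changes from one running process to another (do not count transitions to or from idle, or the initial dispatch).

Timeline: | P1 0-4 | P2 4-8 | P1 8-10 | P3 10-14 | P2 14-18 | P3 18-20 | P2 20-23 |
Completion: P1=10  P2=23  P3=20
Turnaround (C−A): P1=10  P2=23  P3=12

6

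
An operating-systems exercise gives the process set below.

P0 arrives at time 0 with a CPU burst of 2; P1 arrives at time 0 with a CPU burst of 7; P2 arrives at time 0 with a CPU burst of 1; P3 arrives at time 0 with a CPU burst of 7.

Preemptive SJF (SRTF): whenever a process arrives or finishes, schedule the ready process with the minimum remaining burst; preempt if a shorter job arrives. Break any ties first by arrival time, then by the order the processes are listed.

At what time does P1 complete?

Timeline: | P2 0-1 | P0 1-3 | P1 3-10 | P3 10-17 |
Completion: P0=3  P1=10  P2=1  P3=17
Turnaround (C−A): P0=3  P1=10  P2=1  P3=17

10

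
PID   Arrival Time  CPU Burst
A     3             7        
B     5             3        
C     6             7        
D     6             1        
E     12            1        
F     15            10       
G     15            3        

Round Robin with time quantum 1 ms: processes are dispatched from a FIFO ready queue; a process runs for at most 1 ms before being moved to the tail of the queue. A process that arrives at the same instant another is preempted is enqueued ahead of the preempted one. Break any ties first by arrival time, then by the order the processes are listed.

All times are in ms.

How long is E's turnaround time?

3

Gantt: | idle 0-3 | A 3-5 | B 5-6 | A 6-7 | C 7-8 | D 8-9 | B 9-10 | A 10-11 | C 11-12 | B 12-13 | A 13-14 | E 14-15 | C 15-16 | A 16-17 | F 17-18 | G 18-19 | C 19-20 | A 20-21 | F 21-22 | G 22-23 | C 23-24 | F 24-25 | G 25-26 | C 26-27 | F 27-28 | C 28-29 | F 29-35 |
Completion: A=21  B=13  C=29  D=9  E=15  F=35  G=26
Turnaround (C−A): A=18  B=8  C=23  D=3  E=3  F=20  G=11
Turnaround(E) = completion − arrival = 15 − 12 = 3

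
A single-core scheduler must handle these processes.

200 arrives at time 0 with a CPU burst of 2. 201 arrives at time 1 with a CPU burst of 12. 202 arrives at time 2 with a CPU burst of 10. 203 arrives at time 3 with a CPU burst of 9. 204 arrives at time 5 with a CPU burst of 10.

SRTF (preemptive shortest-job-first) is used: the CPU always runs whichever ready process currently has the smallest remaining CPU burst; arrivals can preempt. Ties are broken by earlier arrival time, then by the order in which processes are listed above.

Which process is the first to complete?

200

Timeline: | 200 0-2 | 202 2-12 | 203 12-21 | 204 21-31 | 201 31-43 |
Completion: 200=2  201=43  202=12  203=21  204=31
Turnaround (C−A): 200=2  201=42  202=10  203=18  204=26
Finish order: 200 → 202 → 203 → 204 → 201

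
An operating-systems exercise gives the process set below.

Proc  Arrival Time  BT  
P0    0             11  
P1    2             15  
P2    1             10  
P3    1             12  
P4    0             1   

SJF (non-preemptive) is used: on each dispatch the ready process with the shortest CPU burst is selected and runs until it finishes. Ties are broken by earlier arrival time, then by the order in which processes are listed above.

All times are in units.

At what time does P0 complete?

Gantt: | P4 0-1 | P2 1-11 | P0 11-22 | P3 22-34 | P1 34-49 |
Completion: P0=22  P1=49  P2=11  P3=34  P4=1

22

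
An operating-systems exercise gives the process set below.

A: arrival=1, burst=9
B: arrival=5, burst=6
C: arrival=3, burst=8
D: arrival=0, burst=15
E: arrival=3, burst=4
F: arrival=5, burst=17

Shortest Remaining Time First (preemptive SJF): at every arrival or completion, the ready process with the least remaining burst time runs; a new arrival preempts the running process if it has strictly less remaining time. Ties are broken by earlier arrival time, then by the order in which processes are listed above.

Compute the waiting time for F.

37

Gantt: | D 0-1 | A 1-3 | E 3-7 | B 7-13 | A 13-20 | C 20-28 | D 28-42 | F 42-59 |
Completion: A=20  B=13  C=28  D=42  E=7  F=59
Waiting(F) = turnaround − burst = 54 − 17 = 37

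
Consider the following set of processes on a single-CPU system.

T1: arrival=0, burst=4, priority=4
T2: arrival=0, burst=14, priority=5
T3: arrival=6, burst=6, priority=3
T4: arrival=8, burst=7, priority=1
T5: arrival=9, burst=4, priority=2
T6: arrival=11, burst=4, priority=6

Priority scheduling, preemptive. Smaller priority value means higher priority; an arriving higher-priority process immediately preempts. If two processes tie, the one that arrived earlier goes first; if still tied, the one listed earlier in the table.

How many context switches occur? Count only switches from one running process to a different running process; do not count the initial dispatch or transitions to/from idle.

Schedule: | T1 0-4 | T2 4-6 | T3 6-8 | T4 8-15 | T5 15-19 | T3 19-23 | T2 23-35 | T6 35-39 |
Completion: T1=4  T2=35  T3=23  T4=15  T5=19  T6=39

7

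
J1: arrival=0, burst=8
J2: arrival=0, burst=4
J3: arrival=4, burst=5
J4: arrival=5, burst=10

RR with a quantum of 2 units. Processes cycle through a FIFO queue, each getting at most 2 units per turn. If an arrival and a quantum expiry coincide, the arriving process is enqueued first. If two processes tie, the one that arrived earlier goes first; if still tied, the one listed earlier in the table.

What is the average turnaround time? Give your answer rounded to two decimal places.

17.25

Gantt: | J1 0-2 | J2 2-4 | J1 4-6 | J3 6-8 | J2 8-10 | J4 10-12 | J1 12-14 | J3 14-16 | J4 16-18 | J1 18-20 | J3 20-21 | J4 21-27 |
Completion: J1=20  J2=10  J3=21  J4=27
Turnaround (C−A): J1=20  J2=10  J3=17  J4=22
Turnaround times: J1=20, J2=10, J3=17, J4=22
Average turnaround = (20+10+17+22) / 4 = 69/4 = 17.25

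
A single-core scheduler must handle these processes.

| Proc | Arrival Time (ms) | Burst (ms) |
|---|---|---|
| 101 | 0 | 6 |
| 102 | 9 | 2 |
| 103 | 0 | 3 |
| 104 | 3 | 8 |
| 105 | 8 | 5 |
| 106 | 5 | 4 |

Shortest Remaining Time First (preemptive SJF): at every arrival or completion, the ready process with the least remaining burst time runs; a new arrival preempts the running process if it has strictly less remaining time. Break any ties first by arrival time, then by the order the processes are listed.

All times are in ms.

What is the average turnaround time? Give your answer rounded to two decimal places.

10.17

Schedule: | 103 0-3 | 101 3-9 | 102 9-11 | 106 11-15 | 105 15-20 | 104 20-28 |
Completion: 101=9  102=11  103=3  104=28  105=20  106=15
Turnaround times: 101=9, 102=2, 103=3, 104=25, 105=12, 106=10
Average turnaround = (9+2+3+25+12+10) / 6 = 61/6 = 10.17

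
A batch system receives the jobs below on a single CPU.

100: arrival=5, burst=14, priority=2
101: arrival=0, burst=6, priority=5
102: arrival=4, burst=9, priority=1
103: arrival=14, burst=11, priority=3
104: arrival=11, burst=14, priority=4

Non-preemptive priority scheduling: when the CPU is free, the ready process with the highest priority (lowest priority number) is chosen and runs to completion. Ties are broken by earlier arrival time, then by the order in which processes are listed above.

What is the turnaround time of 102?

Schedule: | 101 0-6 | 102 6-15 | 100 15-29 | 103 29-40 | 104 40-54 |
Completion: 100=29  101=6  102=15  103=40  104=54
Turnaround (C−A): 100=24  101=6  102=11  103=26  104=43
Turnaround(102) = completion − arrival = 15 − 4 = 11

11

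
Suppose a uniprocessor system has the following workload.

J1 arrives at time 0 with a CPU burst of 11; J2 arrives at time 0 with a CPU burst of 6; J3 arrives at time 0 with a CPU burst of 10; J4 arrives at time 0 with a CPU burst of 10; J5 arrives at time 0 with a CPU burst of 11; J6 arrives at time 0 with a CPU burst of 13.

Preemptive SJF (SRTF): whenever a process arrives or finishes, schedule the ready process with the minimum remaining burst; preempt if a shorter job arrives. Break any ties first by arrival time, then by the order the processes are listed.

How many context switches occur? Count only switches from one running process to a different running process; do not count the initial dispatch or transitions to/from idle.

5

Timeline: | J2 0-6 | J3 6-16 | J4 16-26 | J1 26-37 | J5 37-48 | J6 48-61 |
Completion: J1=37  J2=6  J3=16  J4=26  J5=48  J6=61
Turnaround (C−A): J1=37  J2=6  J3=16  J4=26  J5=48  J6=61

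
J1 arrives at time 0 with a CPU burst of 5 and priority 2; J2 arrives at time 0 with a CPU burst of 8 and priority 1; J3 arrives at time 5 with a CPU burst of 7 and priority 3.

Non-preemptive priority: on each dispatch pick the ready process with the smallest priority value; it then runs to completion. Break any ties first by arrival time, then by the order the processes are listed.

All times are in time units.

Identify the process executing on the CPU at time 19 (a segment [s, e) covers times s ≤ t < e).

Gantt: | J2 0-8 | J1 8-13 | J3 13-20 |
Completion: J1=13  J2=8  J3=20

J3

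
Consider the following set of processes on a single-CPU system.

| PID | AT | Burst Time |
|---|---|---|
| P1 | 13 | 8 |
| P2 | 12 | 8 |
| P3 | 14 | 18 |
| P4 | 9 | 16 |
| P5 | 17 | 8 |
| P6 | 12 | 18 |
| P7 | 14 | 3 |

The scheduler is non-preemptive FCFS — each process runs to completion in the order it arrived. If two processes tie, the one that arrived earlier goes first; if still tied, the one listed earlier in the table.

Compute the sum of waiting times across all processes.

Timeline: | idle 0-9 | P4 9-25 | P2 25-33 | P6 33-51 | P1 51-59 | P3 59-77 | P7 77-80 | P5 80-88 |
Completion: P1=59  P2=33  P3=77  P4=25  P5=88  P6=51  P7=80
Turnaround (C−A): P1=46  P2=21  P3=63  P4=16  P5=71  P6=39  P7=66
Waiting = turnaround − burst: P1=38, P2=13, P3=45, P4=0, P5=63, P6=21, P7=63
Total waiting = 38 + 13 + 45 + 0 + 63 + 21 + 63 = 243

243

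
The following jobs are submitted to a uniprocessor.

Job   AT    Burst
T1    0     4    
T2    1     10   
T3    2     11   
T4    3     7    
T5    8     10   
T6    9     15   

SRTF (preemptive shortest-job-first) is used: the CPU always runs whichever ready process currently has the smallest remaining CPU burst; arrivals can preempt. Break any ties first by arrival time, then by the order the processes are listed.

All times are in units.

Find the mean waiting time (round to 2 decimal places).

Schedule: | T1 0-4 | T4 4-11 | T2 11-21 | T5 21-31 | T3 31-42 | T6 42-57 |
Completion: T1=4  T2=21  T3=42  T4=11  T5=31  T6=57
Turnaround (C−A): T1=4  T2=20  T3=40  T4=8  T5=23  T6=48
Waiting times: T1=0, T2=10, T3=29, T4=1, T5=13, T6=33
Average waiting = (0+10+29+1+13+33) / 6 = 86/6 = 14.33

14.33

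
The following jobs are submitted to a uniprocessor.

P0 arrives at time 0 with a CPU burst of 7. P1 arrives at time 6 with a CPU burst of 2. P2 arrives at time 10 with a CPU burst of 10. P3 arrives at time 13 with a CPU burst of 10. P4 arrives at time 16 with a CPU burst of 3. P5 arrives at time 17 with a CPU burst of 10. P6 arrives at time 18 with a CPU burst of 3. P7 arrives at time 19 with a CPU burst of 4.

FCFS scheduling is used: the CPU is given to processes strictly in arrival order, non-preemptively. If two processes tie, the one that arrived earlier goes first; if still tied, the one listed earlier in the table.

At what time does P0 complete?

7

Gantt: | P0 0-7 | P1 7-9 | idle 9-10 | P2 10-20 | P3 20-30 | P4 30-33 | P5 33-43 | P6 43-46 | P7 46-50 |
Completion: P0=7  P1=9  P2=20  P3=30  P4=33  P5=43  P6=46  P7=50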